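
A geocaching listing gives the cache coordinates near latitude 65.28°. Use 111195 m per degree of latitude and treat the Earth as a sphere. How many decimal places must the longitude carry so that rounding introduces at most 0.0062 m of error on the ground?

7 decimal places

At 65.28° one degree of longitude covers 111195 × cos 65.28° ≈ 111195 × 0.4182 ≈ 46500 m.
N decimal places → at most half a unit in the last place, 0.5 × 10⁻ᴺ° = 46500/2 × 10⁻ᴺ m.
Need 0.5 × 46500 × 10⁻ᴺ ≤ 0.0062 → 10⁻ᴺ ≤ 2.667e-07, so N ≥ 6.57.
At 6 places the error can reach 0.0232 m, but 7 places keeps it to 0.00232 m.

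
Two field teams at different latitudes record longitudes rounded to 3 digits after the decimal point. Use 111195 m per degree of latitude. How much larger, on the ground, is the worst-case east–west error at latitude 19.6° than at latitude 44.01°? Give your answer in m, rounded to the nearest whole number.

12 m

Rounding to 3 decimal places leaves the longitude within ±0.0005° of the true value.
Error at 19.6° = 0.0005° × 111195 × cos 19.6° ≈ 55.598 × 0.9421 = 52.376 m.
At 44.01°: 0.0005° × 111195 × cos 44.01° = 0.0005 × 111195 × 0.7192 ≈ 39.987 m.
Difference: 52.376 − 39.987 = 12.389 m.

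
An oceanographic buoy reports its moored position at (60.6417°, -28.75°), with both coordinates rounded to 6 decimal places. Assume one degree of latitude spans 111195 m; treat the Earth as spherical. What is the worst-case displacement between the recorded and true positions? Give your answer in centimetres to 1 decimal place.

Rounding to 6 decimal places leaves each coordinate within ±5e-07° of the true value.
N–S: 5e-07° × 111195 m/° = 0.0555975 m.
East–west component at 60.6417°: 5e-07° × 111195 × cos 60.6417° ≈ 5e-07 × 54515.5 ≈ 0.0272578 m.
Combining orthogonally: (0.0555975² + 0.0272578²)^½ ≈ 0.0619198 m.
That is 0.0619198 m = 6.192 cm.

6.2 centimetres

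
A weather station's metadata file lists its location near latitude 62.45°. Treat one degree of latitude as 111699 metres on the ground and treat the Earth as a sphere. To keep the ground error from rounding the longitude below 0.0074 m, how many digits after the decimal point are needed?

At 62.45° one degree of longitude covers 111699 × cos 62.45° ≈ 111699 × 0.4625 ≈ 51663.3 m.
With N decimal places the half-ulp bound is 0.5·10⁻ᴺ°, or 0.5·10⁻ᴺ × 51663.3 m on the ground.
Setting 25831.7 × 10⁻ᴺ ≤ 0.0074 gives 10ᴺ ≥ 3.491e+06, i.e. N ≥ 6.54.
So 7 decimal places suffice (0.00258 m); 6 would allow up to 0.0258 m.

7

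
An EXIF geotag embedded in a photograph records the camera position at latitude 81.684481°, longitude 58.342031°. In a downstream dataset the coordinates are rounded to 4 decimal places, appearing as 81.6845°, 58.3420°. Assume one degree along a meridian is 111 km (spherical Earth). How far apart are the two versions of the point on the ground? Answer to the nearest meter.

2 meters

Δlat = 81.684481 − 81.6845 = -0.000019°; Δlon = 58.342031 − 58.3420 = +0.000031°.
North–south shift: -0.000019 × 111000 = -2.109 m.
E–W at 81.6845°: 0.000031° × 111000 × cos 81.6845° = 0.000031 × 111000 × 0.1446 ≈ 0.497651 m.
Combined displacement = (2.109² + 0.497651²)^½ ≈ 2.16692 m.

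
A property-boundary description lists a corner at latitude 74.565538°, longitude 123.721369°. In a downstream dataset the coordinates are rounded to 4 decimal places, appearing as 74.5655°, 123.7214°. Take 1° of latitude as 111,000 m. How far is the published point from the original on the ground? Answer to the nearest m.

Δlat = 74.565538 − 74.5655 = +0.000038°; Δlon = 123.721369 − 123.7214 = -0.000031°.
North–south shift: 0.000038 × 111000 = 4.218 m.
East–west at this latitude: -0.000031° × 111000 × cos 74.5655° ≈ -0.000031 × 29541.2 = -0.915776 m.
Distance: √(4.218² + 0.915776²) ≈ 4.31627 m.

4 m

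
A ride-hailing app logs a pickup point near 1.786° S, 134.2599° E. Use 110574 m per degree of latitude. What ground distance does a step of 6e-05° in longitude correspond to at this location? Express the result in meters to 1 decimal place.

At 1.786° a degree of longitude is 110574 × cos 1.786° ≈ 110520 m, so 6e-05° corresponds to 6.63122 m.

6.6 meters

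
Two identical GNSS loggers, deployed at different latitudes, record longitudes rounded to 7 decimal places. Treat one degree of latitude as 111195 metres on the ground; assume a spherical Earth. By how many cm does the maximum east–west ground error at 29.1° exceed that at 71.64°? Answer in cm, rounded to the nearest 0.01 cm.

0.31 cm

Rounding to 7 decimal places leaves the longitude within ±5e-08° of the true value.
At 29.1°: 5e-08° × 111195 × cos 29.1° = 5e-08 × 111195 × 0.8738 ≈ 0.004858 m.
Error at 71.64° = 5e-08° × 111195 × cos 71.64° ≈ 0.0055597 × 0.3150 = 0.0017512 m.
So the lower-latitude error exceeds the higher by 0.004858 − 0.0017512 = 0.0031067 m.
That is 0.00310671 m = 0.31067 cm.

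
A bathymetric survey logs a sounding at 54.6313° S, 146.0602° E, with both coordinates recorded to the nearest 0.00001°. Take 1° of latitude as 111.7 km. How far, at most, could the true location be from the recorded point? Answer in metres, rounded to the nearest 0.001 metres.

0.645 metres

Rounding to 5 decimal places leaves each coordinate within ±5e-06° of the true value.
N–S: 5e-06° × 111700 m/° = 0.5585 m.
East–west component at 54.6313°: 5e-06° × 111700 × cos 54.6313° ≈ 5e-06 × 64656 ≈ 0.32328 m.
Combining orthogonally: (0.5585² + 0.32328²)^½ ≈ 0.645315 m.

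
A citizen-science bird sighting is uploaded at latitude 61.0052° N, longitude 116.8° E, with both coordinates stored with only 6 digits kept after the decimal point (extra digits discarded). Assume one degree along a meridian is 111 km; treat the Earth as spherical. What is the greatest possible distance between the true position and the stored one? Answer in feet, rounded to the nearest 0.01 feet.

Truncating at 6 decimal places can drop up to a full unit in the last place, so each coordinate may be off by as much as 1e-06°.
North–south component: 1e-06° × 111000 = 0.111 m.
E–W at 61.0052°: 1e-06° × 111000 × cos 61.0052° = 1e-06 × 111000 × 0.4847 ≈ 0.0538051 m.
Worst case both components are at the extreme and orthogonal: √(0.111² + 0.0538051²) ≈ 0.123353 m.
Converting: 0.123353 m × 3.2808 ft/m ≈ 0.4047 ft.

0.40 feet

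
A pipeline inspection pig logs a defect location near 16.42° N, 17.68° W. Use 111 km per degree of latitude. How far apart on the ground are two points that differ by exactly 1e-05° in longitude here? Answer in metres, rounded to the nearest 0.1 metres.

One degree of longitude here spans 111000 × cos 16.42° = 111000 × 0.9592 ≈ 106473 m; 1e-05° of that is 1.06473 m.

1.1 metres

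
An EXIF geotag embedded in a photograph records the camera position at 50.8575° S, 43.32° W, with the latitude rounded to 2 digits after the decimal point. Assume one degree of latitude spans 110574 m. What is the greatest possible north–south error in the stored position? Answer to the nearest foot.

Rounding to 2 decimal places leaves the latitude within ±0.005° of the true value.
Along the meridian that is 0.005° × 110574 m/° = 552.87 m.
Converting: 552.87 m × 3.2808 ft/m ≈ 1813.9 ft.

1814 feet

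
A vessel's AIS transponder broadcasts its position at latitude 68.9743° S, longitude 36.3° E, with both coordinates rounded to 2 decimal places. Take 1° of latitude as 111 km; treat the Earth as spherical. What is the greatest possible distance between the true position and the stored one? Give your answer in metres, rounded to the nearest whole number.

590 metres

Rounding to 2 decimal places leaves each coordinate within ±0.005° of the true value.
Latitude error → 0.005 × 111000 = 555 m along the meridian.
Longitude error → 0.005 × 111000 × cos 68.9743° = 0.005 × 111000 × 0.3588 ≈ 199.127 m.
The two errors are perpendicular, so the maximum displacement is √(555² + 199.127²) ≈ 589.641 m.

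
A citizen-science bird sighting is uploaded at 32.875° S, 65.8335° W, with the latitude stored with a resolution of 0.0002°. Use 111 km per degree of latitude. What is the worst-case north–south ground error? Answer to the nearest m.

11 m

With a 0.0002° grid the true value lies within half a step, ±0.0002°/2 = ±0.0001°, of the stored one.
Along the meridian that is 0.0001° × 111000 m/° = 11.1 m.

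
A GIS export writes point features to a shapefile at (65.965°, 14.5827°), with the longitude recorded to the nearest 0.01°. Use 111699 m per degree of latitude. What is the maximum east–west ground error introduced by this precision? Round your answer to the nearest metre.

227 metres

Rounding to 2 decimal places leaves the longitude within ±0.005° of the true value.
One degree of longitude at 65.965° is 111699 × cos 65.965° ≈ 111699 × 0.4073 = 45494.4 m.
East–west error: 0.005° × 45494.4 m/° ≈ 227.472 m.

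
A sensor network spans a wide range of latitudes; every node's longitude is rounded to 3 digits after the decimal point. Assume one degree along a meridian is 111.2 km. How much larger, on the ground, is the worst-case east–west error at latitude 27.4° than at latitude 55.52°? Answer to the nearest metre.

18 metres

Rounding to 3 decimal places leaves the longitude within ±0.0005° of the true value.
At 27.4°: 0.0005° × 111200 × cos 27.4° = 0.0005 × 111200 × 0.8878 ≈ 49.363 m.
Error at 55.52° = 0.0005° × 111200 × cos 55.52° ≈ 55.6 × 0.5661 = 31.476 m.
Difference: 49.363 − 31.476 = 17.886 m.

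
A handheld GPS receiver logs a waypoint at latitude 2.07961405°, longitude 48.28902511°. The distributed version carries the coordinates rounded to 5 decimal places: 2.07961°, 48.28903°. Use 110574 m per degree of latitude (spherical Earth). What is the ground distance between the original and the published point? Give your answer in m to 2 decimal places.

Δlat = 2.07961405 − 2.07961 = +0.00000405°; Δlon = 48.28902511 − 48.28903 = -0.00000489°.
N–S: 0.00000405° × 110574 m/° = 0.447825 m.
E–W at 2.07961°: -0.00000489° × 110574 × cos 2.07961° = -0.00000489 × 110574 × 0.9993 ≈ -0.540351 m.
Hypotenuse of the two orthogonal shifts: √(0.447825² + 0.540351²) = 0.701802 m.

0.70 m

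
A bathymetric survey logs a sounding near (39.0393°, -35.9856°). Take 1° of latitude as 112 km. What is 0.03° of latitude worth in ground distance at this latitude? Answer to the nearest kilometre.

Along a meridian 0.03° is 0.03 × 112000 = 3360 m.
That is 3360 m = 3.36 km.

3 kilometres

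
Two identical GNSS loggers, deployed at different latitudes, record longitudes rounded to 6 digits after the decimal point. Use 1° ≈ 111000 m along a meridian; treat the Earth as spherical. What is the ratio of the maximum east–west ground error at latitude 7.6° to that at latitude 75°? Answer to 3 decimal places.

Rounding to 6 decimal places leaves the longitude within ±5e-07° of the true value.
Error at 7.6° = 5e-07° × 111000 × cos 7.6° ≈ 0.0555 × 0.9912 = 0.055012 m.
Error at 75° = 5e-07° × 111000 × cos 75° ≈ 0.0555 × 0.2588 = 0.014364 m.
Ratio: 0.055012 / 0.014364 = cos 7.6° / cos 75° ≈ 3.8298.

3.830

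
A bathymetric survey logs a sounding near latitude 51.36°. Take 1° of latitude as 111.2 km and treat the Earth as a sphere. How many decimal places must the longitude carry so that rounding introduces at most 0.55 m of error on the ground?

5 decimal places

At 51.36° one degree of longitude covers 111200 × cos 51.36° ≈ 111200 × 0.6244 ≈ 69436.1 m.
With N decimal places the half-ulp bound is 0.5·10⁻ᴺ°, or 0.5·10⁻ᴺ × 69436.1 m on the ground.
Setting 34718 × 10⁻ᴺ ≤ 0.55 gives 10ᴺ ≥ 6.312e+04, i.e. N ≥ 4.80.
N = 4 would give 3.47 m (too coarse); N = 5 gives 0.347 m ≤ 0.55 m.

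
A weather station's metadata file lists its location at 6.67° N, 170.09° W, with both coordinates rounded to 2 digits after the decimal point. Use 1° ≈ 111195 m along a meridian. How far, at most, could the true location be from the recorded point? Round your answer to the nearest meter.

Rounding to 2 decimal places leaves each coordinate within ±0.005° of the true value.
North–south component: 0.005° × 111195 = 555.975 m.
Longitude error → 0.005 × 111195 × cos 6.67° = 0.005 × 111195 × 0.9932 ≈ 552.212 m.
The two errors are perpendicular, so the maximum displacement is √(555.975² + 552.212²) ≈ 783.611 m.

784 meters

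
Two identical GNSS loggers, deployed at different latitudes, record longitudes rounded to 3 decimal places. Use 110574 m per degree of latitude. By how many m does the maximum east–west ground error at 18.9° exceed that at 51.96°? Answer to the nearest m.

18 m

Rounding to 3 decimal places leaves the longitude within ±0.0005° of the true value.
Error at 18.9° = 0.0005° × 110574 × cos 18.9° ≈ 55.287 × 0.9461 = 52.306 m.
At 51.96°: 0.0005° × 110574 × cos 51.96° = 0.0005 × 110574 × 0.6162 ≈ 34.068 m.
So the lower-latitude error exceeds the higher by 52.306 − 34.068 = 18.238 m.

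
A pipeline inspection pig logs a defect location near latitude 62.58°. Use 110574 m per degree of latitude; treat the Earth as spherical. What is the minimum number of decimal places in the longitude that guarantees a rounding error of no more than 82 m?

At 62.58° one degree of longitude covers 110574 × cos 62.58° ≈ 110574 × 0.4605 ≈ 50920.4 m.
N decimal places → at most half a unit in the last place, 0.5 × 10⁻ᴺ° = 50920.4/2 × 10⁻ᴺ m.
Setting 25460.2 × 10⁻ᴺ ≤ 82 gives 10ᴺ ≥ 310.5, i.e. N ≥ 2.49.
At 2 places the error can reach 255 m, but 3 places keeps it to 25.5 m.

3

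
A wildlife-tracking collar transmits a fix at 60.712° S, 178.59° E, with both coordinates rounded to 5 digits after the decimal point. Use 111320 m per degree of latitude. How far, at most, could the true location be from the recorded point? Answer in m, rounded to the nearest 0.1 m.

Rounding to 5 decimal places leaves each coordinate within ±5e-06° of the true value.
North–south component: 5e-06° × 111320 = 0.5566 m.
E–W at 60.712°: 5e-06° × 111320 × cos 60.712° = 5e-06 × 111320 × 0.4892 ≈ 0.272289 m.
The two errors are perpendicular, so the maximum displacement is √(0.5566² + 0.272289²) ≈ 0.619633 m.

0.6 m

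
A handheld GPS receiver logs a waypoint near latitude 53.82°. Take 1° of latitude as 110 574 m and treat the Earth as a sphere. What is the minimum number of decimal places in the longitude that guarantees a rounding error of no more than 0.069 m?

At 53.82° one degree of longitude covers 110574 × cos 53.82° ≈ 110574 × 0.5903 ≈ 65274.5 m.
N decimal places → at most half a unit in the last place, 0.5 × 10⁻ᴺ° = 65274.5/2 × 10⁻ᴺ m.
Need 0.5 × 65274.5 × 10⁻ᴺ ≤ 0.069 → 10⁻ᴺ ≤ 2.114e-06, so N ≥ 5.67.
At 5 places the error can reach 0.326 m, but 6 places keeps it to 0.0326 m.

6 decimal places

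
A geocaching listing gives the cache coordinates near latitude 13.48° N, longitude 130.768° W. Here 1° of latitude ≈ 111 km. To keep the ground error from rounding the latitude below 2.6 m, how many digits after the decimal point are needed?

5

One degree of latitude covers 111000 m.
With N decimal places the half-ulp bound is 0.5·10⁻ᴺ°, or 0.5·10⁻ᴺ × 111000 m on the ground.
Setting 55500 × 10⁻ᴺ ≤ 2.6 gives 10ᴺ ≥ 2.135e+04, i.e. N ≥ 4.33.
At 4 places the error can reach 5.55 m, but 5 places keeps it to 0.555 m.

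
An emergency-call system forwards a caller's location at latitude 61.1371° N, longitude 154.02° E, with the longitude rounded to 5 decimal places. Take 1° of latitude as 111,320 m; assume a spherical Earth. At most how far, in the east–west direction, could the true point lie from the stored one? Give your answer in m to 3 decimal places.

0.269 m

Rounding to 5 decimal places leaves the longitude within ±5e-06° of the true value.
At latitude 61.1371° a degree of longitude spans 111320 m × cos 61.1371° = 111320 × 0.4827 ≈ 53735.9 m.
East–west error: 5e-06° × 53735.9 m/° ≈ 0.268679 m.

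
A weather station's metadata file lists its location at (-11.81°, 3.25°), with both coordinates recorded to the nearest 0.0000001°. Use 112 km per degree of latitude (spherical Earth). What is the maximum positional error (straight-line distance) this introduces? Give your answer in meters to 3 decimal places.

Rounding to 7 decimal places leaves each coordinate within ±5e-08° of the true value.
N–S: 5e-08° × 112000 m/° = 0.0056 m.
E–W at 11.81°: 5e-08° × 112000 × cos 11.81° = 5e-08 × 112000 × 0.9788 ≈ 0.00548146 m.
Combining orthogonally: (0.0056² + 0.00548146²)^½ ≈ 0.00783622 m.

0.008 meters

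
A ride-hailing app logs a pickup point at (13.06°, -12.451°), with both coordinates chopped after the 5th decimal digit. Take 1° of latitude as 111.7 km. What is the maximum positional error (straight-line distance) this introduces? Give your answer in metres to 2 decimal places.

1.56 metres

Truncating at 5 decimal places can drop up to a full unit in the last place, so each coordinate may be off by as much as 1e-05°.
N–S: 1e-05° × 111700 m/° = 1.117 m.
Longitude error → 1e-05 × 111700 × cos 13.06° = 1e-05 × 111700 × 0.9741 ≈ 1.08811 m.
Combining orthogonally: (1.117² + 1.08811²)^½ ≈ 1.55938 m.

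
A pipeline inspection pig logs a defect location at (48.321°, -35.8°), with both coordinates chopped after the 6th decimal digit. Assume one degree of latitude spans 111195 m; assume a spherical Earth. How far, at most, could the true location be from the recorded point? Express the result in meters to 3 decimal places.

Truncating at 6 decimal places can drop up to a full unit in the last place, so each coordinate may be off by as much as 1e-06°.
North–south component: 1e-06° × 111195 = 0.111195 m.
East–west component at 48.321°: 1e-06° × 111195 × cos 48.321° ≈ 1e-06 × 73939.9 ≈ 0.0739399 m.
The two errors are perpendicular, so the maximum displacement is √(0.111195² + 0.0739399²) ≈ 0.133534 m.

0.134 meters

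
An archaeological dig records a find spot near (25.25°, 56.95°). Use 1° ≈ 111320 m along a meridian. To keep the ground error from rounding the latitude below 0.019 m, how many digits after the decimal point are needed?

7 decimal places

One degree of latitude covers 111320 m.
With N decimal places the half-ulp bound is 0.5·10⁻ᴺ°, or 0.5·10⁻ᴺ × 111320 m on the ground.
Need 0.5 × 111320 × 10⁻ᴺ ≤ 0.019 → 10⁻ᴺ ≤ 3.414e-07, so N ≥ 6.47.
N = 6 would give 0.0557 m (too coarse); N = 7 gives 0.00557 m ≤ 0.019 m.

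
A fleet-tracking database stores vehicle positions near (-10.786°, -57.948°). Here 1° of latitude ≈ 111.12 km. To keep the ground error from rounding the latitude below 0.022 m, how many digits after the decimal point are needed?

One degree of latitude covers 111120 m.
N decimal places → at most half a unit in the last place, 0.5 × 10⁻ᴺ° = 111120/2 × 10⁻ᴺ m.
Setting 55560 × 10⁻ᴺ ≤ 0.022 gives 10ᴺ ≥ 2.525e+06, i.e. N ≥ 6.40.
At 6 places the error can reach 0.0556 m, but 7 places keeps it to 0.00556 m.

7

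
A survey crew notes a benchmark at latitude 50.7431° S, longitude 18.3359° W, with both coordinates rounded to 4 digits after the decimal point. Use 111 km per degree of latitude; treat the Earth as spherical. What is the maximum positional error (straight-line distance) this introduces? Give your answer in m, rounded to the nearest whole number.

Rounding to 4 decimal places leaves each coordinate within ±5e-05° of the true value.
Latitude error → 5e-05 × 111000 = 5.55 m along the meridian.
E–W at 50.7431°: 5e-05° × 111000 × cos 50.7431° = 5e-05 × 111000 × 0.6328 ≈ 3.51203 m.
Combining orthogonally: (5.55² + 3.51203²)^½ ≈ 6.56787 m.

7 m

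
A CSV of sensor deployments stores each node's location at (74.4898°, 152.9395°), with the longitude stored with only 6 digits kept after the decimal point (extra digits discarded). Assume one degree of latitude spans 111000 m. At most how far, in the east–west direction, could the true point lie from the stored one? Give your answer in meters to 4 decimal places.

0.0297 meters

Truncating at 6 decimal places can drop up to a full unit in the last place, so the longitude may be off by as much as 1e-06°.
One degree of longitude at 74.4898° is 111000 × cos 74.4898° ≈ 111000 × 0.2674 = 29682.5 m.
East–west error: 1e-06° × 29682.5 m/° ≈ 0.0296825 m.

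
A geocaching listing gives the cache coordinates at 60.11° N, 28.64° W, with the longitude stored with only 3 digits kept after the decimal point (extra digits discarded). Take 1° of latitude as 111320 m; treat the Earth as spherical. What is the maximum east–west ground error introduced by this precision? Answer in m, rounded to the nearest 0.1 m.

55.5 m

Truncating at 3 decimal places can drop up to a full unit in the last place, so the longitude may be off by as much as 0.001°.
One degree of longitude at 60.11° is 111320 × cos 60.11° ≈ 111320 × 0.4983 = 55474.8 m.
Maximum E–W displacement: 0.001 × 55474.8 = 55.4748 m.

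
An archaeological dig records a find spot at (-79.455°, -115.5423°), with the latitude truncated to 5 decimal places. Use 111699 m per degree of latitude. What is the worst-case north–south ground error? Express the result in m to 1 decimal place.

1.1 m

Truncating at 5 decimal places can drop up to a full unit in the last place, so the latitude may be off by as much as 1e-05°.
North–south distance: 1e-05° × 111699 m/° = 1.11699 m.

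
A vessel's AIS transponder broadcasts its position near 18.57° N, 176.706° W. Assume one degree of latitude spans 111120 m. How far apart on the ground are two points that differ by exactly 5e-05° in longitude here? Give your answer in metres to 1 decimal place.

5.3 metres

One degree of longitude here spans 111120 × cos 18.57° = 111120 × 0.9479 ≈ 105335 m; 5e-05° of that is 5.26673 m.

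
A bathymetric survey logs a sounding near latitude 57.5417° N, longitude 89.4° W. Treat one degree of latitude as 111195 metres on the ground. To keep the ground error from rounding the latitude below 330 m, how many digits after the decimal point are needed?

3 decimal places

One degree of latitude covers 111195 m.
Rounding to N decimal places gives at most 0.5 × 10⁻ᴺ degrees of error, i.e. 0.5 × 10⁻ᴺ × 111195 m.
Setting 55597.5 × 10⁻ᴺ ≤ 330 gives 10ᴺ ≥ 168.5, i.e. N ≥ 2.23.
N = 2 would give 556 m (too coarse); N = 3 gives 55.6 m ≤ 330 m.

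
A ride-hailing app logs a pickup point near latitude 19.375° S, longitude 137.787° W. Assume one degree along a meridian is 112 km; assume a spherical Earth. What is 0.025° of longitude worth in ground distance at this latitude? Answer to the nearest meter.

2641 meters

0.025° of longitude at 19.375° is 0.025 × 112000 × cos 19.375° ≈ 0.025 × 105657 = 2641.43 m.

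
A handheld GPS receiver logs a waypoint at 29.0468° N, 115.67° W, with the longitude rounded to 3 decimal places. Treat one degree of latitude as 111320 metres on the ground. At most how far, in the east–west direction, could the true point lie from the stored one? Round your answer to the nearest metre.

Rounding to 3 decimal places leaves the longitude within ±0.0005° of the true value.
One degree of longitude at 29.0468° is 111320 × cos 29.0468° ≈ 111320 × 0.8742 = 97318.6 m.
So at most 0.0005° × 97318.6 ≈ 48.6593 m east–west.

49 metres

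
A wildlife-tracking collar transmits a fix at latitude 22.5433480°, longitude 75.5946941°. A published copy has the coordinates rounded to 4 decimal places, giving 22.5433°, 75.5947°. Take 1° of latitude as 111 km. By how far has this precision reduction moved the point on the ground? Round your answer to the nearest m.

Δlat = 22.5433480 − 22.5433 = +0.0000480°; Δlon = 75.5946941 − 75.5947 = -0.0000059°.
N–S: 0.0000480° × 111000 m/° = 5.328 m.
E–W at 22.5433°: -0.0000059° × 111000 × cos 22.5433° = -0.0000059 × 111000 × 0.9236 ≈ -0.604859 m.
Combined displacement = (5.328² + 0.604859²)^½ ≈ 5.36222 m.

5 m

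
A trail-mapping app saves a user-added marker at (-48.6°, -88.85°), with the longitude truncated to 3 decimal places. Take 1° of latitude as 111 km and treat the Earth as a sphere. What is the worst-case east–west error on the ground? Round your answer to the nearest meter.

73 meters

Truncating at 3 decimal places can drop up to a full unit in the last place, so the longitude may be off by as much as 0.001°.
One degree of longitude at 48.6° is 111000 × cos 48.6° ≈ 111000 × 0.6613 = 73405.6 m.
East–west error: 0.001° × 73405.6 m/° ≈ 73.4056 m.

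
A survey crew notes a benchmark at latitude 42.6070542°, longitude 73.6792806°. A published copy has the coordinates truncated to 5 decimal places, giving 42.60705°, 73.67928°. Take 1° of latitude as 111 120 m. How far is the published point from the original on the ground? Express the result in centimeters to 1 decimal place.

Δlat = 42.6070542 − 42.60705 = +0.0000042°; Δlon = 73.6792806 − 73.67928 = +0.0000006°.
N–S: 0.0000042° × 111120 m/° = 0.466704 m.
East–west at this latitude: 0.0000006° × 111120 × cos 42.6071° ≈ 0.0000006 × 81785.9 = 0.0490715 m.
Distance: √(0.466704² + 0.0490715²) ≈ 0.469277 m.
That is 0.469277 m = 46.928 cm.

46.9 centimeters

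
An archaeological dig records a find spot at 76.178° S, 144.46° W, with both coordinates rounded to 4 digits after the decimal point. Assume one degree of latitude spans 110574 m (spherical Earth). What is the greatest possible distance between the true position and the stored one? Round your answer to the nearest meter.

6 meters

Rounding to 4 decimal places leaves each coordinate within ±5e-05° of the true value.
Latitude error → 5e-05 × 110574 = 5.5287 m along the meridian.
East–west component at 76.178°: 5e-05° × 110574 × cos 76.178° ≈ 5e-05 × 26416.8 ≈ 1.32084 m.
Worst case both components are at the extreme and orthogonal: √(5.5287² + 1.32084²) ≈ 5.68429 m.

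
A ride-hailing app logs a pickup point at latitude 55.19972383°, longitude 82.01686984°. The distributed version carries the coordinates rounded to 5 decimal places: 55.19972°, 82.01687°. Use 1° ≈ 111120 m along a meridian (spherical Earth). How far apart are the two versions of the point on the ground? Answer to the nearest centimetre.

Δlat = 55.19972383 − 55.19972 = +0.00000383°; Δlon = 82.01686984 − 82.01687 = -0.00000016°.
North–south shift: 0.00000383 × 111120 = 0.42559 m.
East–west at this latitude: -0.00000016° × 111120 × cos 55.1997° ≈ -0.00000016 × 63418.1 = -0.0101469 m.
Hypotenuse of the two orthogonal shifts: √(0.42559² + 0.0101469²) = 0.425711 m.
That is 0.425711 m = 42.571 cm.

43 centimetres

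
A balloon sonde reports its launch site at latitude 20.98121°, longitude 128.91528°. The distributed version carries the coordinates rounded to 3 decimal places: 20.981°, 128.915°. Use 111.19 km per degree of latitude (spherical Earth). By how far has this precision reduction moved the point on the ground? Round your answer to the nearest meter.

37 meters

The latitude changed by +0.00021° and the longitude by +0.00028°.
N–S: 0.00021° × 111190 m/° = 23.3499 m.
East–west at this latitude: 0.00028° × 111190 × cos 20.981° ≈ 0.00028 × 103818 = 29.069 m.
Combined displacement = (23.3499² + 29.069²)^½ ≈ 37.2858 m.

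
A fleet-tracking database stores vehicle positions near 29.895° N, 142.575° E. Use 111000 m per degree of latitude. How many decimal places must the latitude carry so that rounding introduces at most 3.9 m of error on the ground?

5 decimal places

One degree of latitude covers 111000 m.
With N decimal places the half-ulp bound is 0.5·10⁻ᴺ°, or 0.5·10⁻ᴺ × 111000 m on the ground.
Setting 55500 × 10⁻ᴺ ≤ 3.9 gives 10ᴺ ≥ 1.423e+04, i.e. N ≥ 4.15.
At 4 places the error can reach 5.55 m, but 5 places keeps it to 0.555 m.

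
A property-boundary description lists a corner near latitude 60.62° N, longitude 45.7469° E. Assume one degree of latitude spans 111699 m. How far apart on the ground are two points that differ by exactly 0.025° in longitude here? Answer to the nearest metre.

1370 metres

At 60.62° a degree of longitude is 111699 × cos 60.62° ≈ 54799.5 m, so 0.025° corresponds to 1369.99 m.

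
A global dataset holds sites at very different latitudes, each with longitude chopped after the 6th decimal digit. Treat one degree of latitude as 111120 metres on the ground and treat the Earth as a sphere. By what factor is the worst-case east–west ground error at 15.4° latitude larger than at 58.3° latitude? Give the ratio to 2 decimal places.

Truncating at 6 decimal places can drop up to a full unit in the last place, so the longitude may be off by as much as 1e-06°.
At 15.4°: 1e-06° × 111120 × cos 15.4° = 1e-06 × 111120 × 0.9641 ≈ 0.10713 m.
At 58.3°: 1e-06° × 111120 × cos 58.3° = 1e-06 × 111120 × 0.5255 ≈ 0.05839 m.
The ratio reduces to cos 15.4° / cos 58.3° = 0.9641/0.5255 ≈ 1.8347.

1.83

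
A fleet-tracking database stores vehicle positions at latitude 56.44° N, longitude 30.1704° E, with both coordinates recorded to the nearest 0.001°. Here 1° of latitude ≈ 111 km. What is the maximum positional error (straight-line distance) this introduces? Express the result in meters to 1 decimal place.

Rounding to 3 decimal places leaves each coordinate within ±0.0005° of the true value.
Latitude error → 0.0005 × 111000 = 55.5 m along the meridian.
E–W at 56.44°: 0.0005° × 111000 × cos 56.44° = 0.0005 × 111000 × 0.5528 ≈ 30.681 m.
Worst case both components are at the extreme and orthogonal: √(55.5² + 30.681²) ≈ 63.4159 m.

63.4 meters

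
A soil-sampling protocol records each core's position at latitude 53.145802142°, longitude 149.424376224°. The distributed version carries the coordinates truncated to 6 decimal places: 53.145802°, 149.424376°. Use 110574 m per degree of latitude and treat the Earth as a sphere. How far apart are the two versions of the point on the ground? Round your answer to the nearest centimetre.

2 centimetres

Δlat = 53.145802142 − 53.145802 = +0.000000142°; Δlon = 149.424376224 − 149.424376 = +0.000000224°.
N–S: 0.000000142° × 110574 m/° = 0.0157015 m.
East–west at this latitude: 0.000000224° × 110574 × cos 53.1458° ≈ 0.000000224 × 66320.2 = 0.0148557 m.
Distance: √(0.0157015² + 0.0148557²) ≈ 0.0216155 m.
That is 0.0216155 m = 2.1615 cm.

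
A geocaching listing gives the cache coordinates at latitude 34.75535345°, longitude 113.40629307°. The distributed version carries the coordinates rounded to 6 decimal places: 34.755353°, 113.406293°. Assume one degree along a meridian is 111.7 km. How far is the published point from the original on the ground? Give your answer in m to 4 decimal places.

The latitude changed by +0.00000045° and the longitude by +0.00000007°.
North–south shift: 0.00000045 × 111700 = 0.050265 m.
E–W at 34.7554°: 0.00000007° × 111700 × cos 34.7554° = 0.00000007 × 111700 × 0.8216 ≈ 0.00642404 m.
Hypotenuse of the two orthogonal shifts: √(0.050265² + 0.00642404²) = 0.0506738 m.

0.0507 m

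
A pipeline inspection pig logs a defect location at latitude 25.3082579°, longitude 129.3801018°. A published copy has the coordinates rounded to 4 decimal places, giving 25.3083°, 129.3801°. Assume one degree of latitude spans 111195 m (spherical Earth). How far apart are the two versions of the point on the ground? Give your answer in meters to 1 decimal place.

Δlat = 25.3082579 − 25.3083 = -0.0000421°; Δlon = 129.3801018 − 129.3801 = +0.0000018°.
N–S: -0.0000421° × 111195 m/° = -4.68131 m.
E–W at 25.3083°: 0.0000018° × 111195 × cos 25.3083° = 0.0000018 × 111195 × 0.9040 ≈ 0.180941 m.
Distance: √(4.68131² + 0.180941²) ≈ 4.68481 m.

4.7 meters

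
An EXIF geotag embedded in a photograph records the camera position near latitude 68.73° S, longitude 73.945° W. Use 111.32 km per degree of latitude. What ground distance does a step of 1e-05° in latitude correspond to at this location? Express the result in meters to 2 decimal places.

1e-05° × 111320 m/° = 1.1132 m.

1.11 meters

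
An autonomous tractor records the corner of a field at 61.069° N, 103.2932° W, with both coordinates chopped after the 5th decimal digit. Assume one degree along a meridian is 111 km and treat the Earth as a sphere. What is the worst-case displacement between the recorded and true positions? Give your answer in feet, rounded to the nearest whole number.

4 feet

Truncating at 5 decimal places can drop up to a full unit in the last place, so each coordinate may be off by as much as 1e-05°.
Latitude error → 1e-05 × 111000 = 1.11 m along the meridian.
E–W at 61.069°: 1e-05° × 111000 × cos 61.069° = 1e-05 × 111000 × 0.4838 ≈ 0.536969 m.
The two errors are perpendicular, so the maximum displacement is √(1.11² + 0.536969²) ≈ 1.23306 m.
In feet: 1.23306 m ÷ 0.3048 ≈ 4.0455 ft.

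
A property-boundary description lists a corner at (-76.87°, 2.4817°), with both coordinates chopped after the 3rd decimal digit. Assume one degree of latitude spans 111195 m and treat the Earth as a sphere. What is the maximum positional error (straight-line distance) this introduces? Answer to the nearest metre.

Truncating at 3 decimal places can drop up to a full unit in the last place, so each coordinate may be off by as much as 0.001°.
N–S: 0.001° × 111195 m/° = 111.195 m.
Longitude error → 0.001 × 111195 × cos 76.87° = 0.001 × 111195 × 0.2272 ≈ 25.2592 m.
Worst case both components are at the extreme and orthogonal: √(111.195² + 25.2592²) ≈ 114.028 m.

114 metres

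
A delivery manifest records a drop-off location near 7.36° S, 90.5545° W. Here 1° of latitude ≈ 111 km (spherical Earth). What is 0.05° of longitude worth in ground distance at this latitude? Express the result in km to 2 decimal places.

5.50 km

One degree of longitude here spans 111000 × cos 7.36° = 111000 × 0.9918 ≈ 110085 m; 0.05° of that is 5504.27 m.
That is 5504.27 m = 5.5043 km.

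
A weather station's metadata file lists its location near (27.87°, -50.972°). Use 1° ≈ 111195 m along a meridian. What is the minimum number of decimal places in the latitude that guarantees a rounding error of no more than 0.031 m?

One degree of latitude covers 111195 m.
With N decimal places the half-ulp bound is 0.5·10⁻ᴺ°, or 0.5·10⁻ᴺ × 111195 m on the ground.
Need 0.5 × 111195 × 10⁻ᴺ ≤ 0.031 → 10⁻ᴺ ≤ 5.576e-07, so N ≥ 6.25.
So 7 decimal places suffice (0.00556 m); 6 would allow up to 0.0556 m.

7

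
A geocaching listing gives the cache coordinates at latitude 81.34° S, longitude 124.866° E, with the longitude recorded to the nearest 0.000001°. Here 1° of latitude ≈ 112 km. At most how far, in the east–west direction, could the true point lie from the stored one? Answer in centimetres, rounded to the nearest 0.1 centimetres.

Rounding to 6 decimal places leaves the longitude within ±5e-07° of the true value.
One degree of longitude at 81.34° is 112000 × cos 81.34° ≈ 112000 × 0.1506 = 16863.9 m.
East–west error: 5e-07° × 16863.9 m/° ≈ 0.00843196 m.
That is 0.00843196 m = 0.8432 cm.

0.8 centimetres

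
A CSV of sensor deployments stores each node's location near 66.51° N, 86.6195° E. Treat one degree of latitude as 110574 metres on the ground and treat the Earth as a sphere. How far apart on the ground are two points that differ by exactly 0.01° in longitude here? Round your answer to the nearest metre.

441 metres

0.01° of longitude at 66.51° is 0.01 × 110574 × cos 66.51° ≈ 0.01 × 44073.6 = 440.736 m.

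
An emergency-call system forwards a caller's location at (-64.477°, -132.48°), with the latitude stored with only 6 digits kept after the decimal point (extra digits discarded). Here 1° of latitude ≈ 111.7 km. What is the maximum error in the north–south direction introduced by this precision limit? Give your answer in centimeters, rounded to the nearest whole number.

Truncating at 6 decimal places can drop up to a full unit in the last place, so the latitude may be off by as much as 1e-06°.
So the N–S error is at most 1e-06 × 111700 = 0.1117 m.
That is 0.1117 m = 11.17 cm.

11 centimeters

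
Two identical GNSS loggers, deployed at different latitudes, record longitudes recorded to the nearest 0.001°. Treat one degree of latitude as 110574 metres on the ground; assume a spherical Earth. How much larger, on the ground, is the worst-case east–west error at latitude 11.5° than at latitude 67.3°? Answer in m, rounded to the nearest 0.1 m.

Rounding to 3 decimal places leaves the longitude within ±0.0005° of the true value.
Error at 11.5° = 0.0005° × 110574 × cos 11.5° ≈ 55.287 × 0.9799 = 54.177 m.
At 67.3°: 0.0005° × 110574 × cos 67.3° = 0.0005 × 110574 × 0.3859 ≈ 21.336 m.
Difference: 54.177 − 21.336 = 32.842 m.

32.8 m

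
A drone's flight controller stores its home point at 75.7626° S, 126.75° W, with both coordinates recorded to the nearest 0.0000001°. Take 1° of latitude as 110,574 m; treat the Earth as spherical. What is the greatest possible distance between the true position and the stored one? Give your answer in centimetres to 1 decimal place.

Rounding to 7 decimal places leaves each coordinate within ±5e-08° of the true value.
N–S: 5e-08° × 110574 m/° = 0.0055287 m.
East–west component at 75.7626°: 5e-08° × 110574 × cos 75.7626° ≈ 5e-08 × 27194.6 ≈ 0.00135973 m.
Combining orthogonally: (0.0055287² + 0.00135973²)^½ ≈ 0.00569345 m.
That is 0.00569345 m = 0.56935 cm.

0.6 centimetres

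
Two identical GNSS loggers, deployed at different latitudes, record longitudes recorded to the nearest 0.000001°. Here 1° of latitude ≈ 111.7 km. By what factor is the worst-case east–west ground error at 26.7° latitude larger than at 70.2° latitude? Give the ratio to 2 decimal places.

Rounding to 6 decimal places leaves the longitude within ±5e-07° of the true value.
Error at 26.7° = 5e-07° × 111700 × cos 26.7° ≈ 0.05585 × 0.8934 = 0.049895 m.
Error at 70.2° = 5e-07° × 111700 × cos 70.2° ≈ 0.05585 × 0.3387 = 0.018919 m.
The ratio reduces to cos 26.7° / cos 70.2° = 0.8934/0.3387 ≈ 2.6374.

2.64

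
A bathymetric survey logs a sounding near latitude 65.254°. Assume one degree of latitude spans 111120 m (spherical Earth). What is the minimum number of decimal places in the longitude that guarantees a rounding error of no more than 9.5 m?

At 65.254° one degree of longitude covers 111120 × cos 65.254° ≈ 111120 × 0.4186 ≈ 46514.4 m.
N decimal places → at most half a unit in the last place, 0.5 × 10⁻ᴺ° = 46514.4/2 × 10⁻ᴺ m.
Need 0.5 × 46514.4 × 10⁻ᴺ ≤ 9.5 → 10⁻ᴺ ≤ 4.085e-04, so N ≥ 3.39.
So 4 decimal places suffice (2.33 m); 3 would allow up to 23.3 m.

4 decimal places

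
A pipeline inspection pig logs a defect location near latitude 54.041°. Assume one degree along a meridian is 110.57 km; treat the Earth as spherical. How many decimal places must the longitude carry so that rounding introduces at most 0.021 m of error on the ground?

At 54.041° one degree of longitude covers 110570 × cos 54.041° ≈ 110570 × 0.5872 ≈ 64927.4 m.
Rounding to N decimal places gives at most 0.5 × 10⁻ᴺ degrees of error, i.e. 0.5 × 10⁻ᴺ × 64927.4 m.
Setting 32463.7 × 10⁻ᴺ ≤ 0.021 gives 10ᴺ ≥ 1.546e+06, i.e. N ≥ 6.19.
So 7 decimal places suffice (0.00325 m); 6 would allow up to 0.0325 m.

7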